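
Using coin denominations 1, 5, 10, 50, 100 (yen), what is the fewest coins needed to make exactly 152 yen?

152 = 1×100 + 1×50 + 2×1
Total coins = 1 + 1 + 2 = 4

4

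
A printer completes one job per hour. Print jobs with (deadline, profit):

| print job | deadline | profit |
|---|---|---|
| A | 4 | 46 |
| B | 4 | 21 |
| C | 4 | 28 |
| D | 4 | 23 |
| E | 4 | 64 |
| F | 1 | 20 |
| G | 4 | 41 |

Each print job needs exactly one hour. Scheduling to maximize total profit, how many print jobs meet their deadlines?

Take jobs in profit order; each goes to the latest open slot no later than its deadline.
By profit: E(d4,64), A(d4,46), G(d4,41), C(d4,28), D(d4,23), B(d4,21), F(d1,20)
E→slot 4; A→slot 3; G→slot 2; C→slot 1; D skipped; B skipped; F skipped.
4 of 7 scheduled.

4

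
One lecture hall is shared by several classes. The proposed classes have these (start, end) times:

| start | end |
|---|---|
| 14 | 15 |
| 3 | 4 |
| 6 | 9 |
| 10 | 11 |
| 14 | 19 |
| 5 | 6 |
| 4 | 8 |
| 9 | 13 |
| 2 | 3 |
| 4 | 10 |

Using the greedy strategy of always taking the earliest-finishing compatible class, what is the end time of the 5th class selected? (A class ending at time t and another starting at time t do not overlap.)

11

Greedy by earliest finish: after sorting by end time, pick each interval compatible with the last pick.
By end time: (2,3), (3,4), (5,6), (4,8), (6,9), (4,10), (10,11), (9,13), (14,15), (14,19).
Pick (2,3); next start ≥ 3 → (3,4); next start ≥ 4 → (5,6); next start ≥ 6 → (6,9); next start ≥ 9 → (10,11); next start ≥ 11 → (14,15).
Selected: (2,3) (3,4) (5,6) (6,9) (10,11) (14,15)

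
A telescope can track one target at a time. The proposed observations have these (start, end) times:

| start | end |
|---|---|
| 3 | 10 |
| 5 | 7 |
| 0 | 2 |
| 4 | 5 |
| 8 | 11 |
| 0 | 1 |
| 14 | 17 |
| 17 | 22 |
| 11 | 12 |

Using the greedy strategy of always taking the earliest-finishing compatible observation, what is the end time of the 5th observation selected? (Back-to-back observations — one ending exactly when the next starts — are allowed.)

12

Order by finish time; keep every interval that doesn't clash with the previous kept one.
By end time: (0,1), (0,2), (4,5), (5,7), (3,10), (8,11), (11,12), (14,17), (17,22).
Pick (0,1); next start ≥ 1 → (4,5); next start ≥ 5 → (5,7); next start ≥ 7 → (8,11); next start ≥ 11 → (11,12); next start ≥ 12 → (14,17); next start ≥ 17 → (17,22).
Selected: (0,1) (4,5) (5,7) (8,11) (11,12) (14,17) (17,22)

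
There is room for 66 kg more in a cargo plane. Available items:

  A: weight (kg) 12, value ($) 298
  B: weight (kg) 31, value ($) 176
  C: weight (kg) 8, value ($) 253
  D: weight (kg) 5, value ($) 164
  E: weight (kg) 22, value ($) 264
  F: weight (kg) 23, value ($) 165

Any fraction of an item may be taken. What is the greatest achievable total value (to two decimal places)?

Greedy by value/weight ratio, highest first.
Order: D (164/5=32.80) > C (253/8=31.62) > A (298/12=24.83) > E (264/22=12.00) > F (165/23=7.17) > B (176/31=5.68)
Fill: take D (5 @ 164) → take C (8 @ 253) → take A (12 @ 298) → take E (22 @ 264) → take 19/23 of F → 136.30; 66/66 used.
Total value = 1115.30

1115.30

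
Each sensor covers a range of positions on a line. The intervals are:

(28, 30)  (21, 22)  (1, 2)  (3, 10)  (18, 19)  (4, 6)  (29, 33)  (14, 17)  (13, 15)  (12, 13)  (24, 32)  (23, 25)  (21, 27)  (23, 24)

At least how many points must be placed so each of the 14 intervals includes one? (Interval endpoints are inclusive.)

8

Sorted: [1,2] [4,6] [3,10] [12,13] [13,15] [14,17] [18,19] [21,22] [23,24] [23,25] [21,27] [28,30] [24,32] [29,33]
{[1,2]} hit by 2; {[4,6],[3,10]} hit by 6; {[12,13],[13,15]} hit by 13; {[14,17]} hit by 17; {[18,19]} hit by 19; {[21,22]} hit by 22; {[23,24],[23,25],[21,27]} hit by 24; {[28,30],[24,32],[29,33]} hit by 30.
Points: 2, 6, 13, 17, 19, 22, 24, 30 (8 total).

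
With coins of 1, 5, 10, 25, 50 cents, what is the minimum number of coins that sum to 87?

5

87 − 1×50→37 − 1×25→12 − 1×10→2 − 2×1→0
Total coins = 1 + 1 + 1 + 2 = 5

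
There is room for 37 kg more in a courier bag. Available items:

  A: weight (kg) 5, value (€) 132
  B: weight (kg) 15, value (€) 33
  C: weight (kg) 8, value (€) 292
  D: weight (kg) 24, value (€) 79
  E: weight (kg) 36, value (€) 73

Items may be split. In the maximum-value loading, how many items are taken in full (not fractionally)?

3

Greedy by value/weight ratio, highest first.
Order: C (292/8=36.50) > A (132/5=26.40) > D (79/24=3.29) > B (33/15=2.20) > E (73/36=2.03)
Fill: take C (8 @ 292) → take A (5 @ 132) → take D (24 @ 79); 37/37 used.
3 item(s) taken whole.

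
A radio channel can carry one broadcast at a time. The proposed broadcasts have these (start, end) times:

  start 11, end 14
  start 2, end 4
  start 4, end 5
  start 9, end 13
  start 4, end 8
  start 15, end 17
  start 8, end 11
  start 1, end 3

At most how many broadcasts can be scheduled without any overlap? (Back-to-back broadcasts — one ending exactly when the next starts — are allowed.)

By end time: (1,3), (2,4), (4,5), (4,8), (8,11), (9,13), (11,14), (15,17).
Pick (1,3); next start ≥ 3 → (4,5); next start ≥ 5 → (8,11); next start ≥ 11 → (11,14); next start ≥ 14 → (15,17).
Selected 5 broadcasts.

5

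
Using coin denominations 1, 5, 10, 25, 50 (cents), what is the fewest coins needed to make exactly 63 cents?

63 − 1×50→13 − 1×10→3 − 3×1→0
Total coins = 1 + 1 + 3 = 5

5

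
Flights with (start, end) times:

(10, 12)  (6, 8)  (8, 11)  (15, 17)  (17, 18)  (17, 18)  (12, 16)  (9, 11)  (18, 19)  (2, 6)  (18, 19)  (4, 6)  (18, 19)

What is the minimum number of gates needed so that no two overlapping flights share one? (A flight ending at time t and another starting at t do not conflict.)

Events (time:±→running): 2:+→1 4:+→2 6:-→1 6:-→0 6:+→1 8:-→0 8:+→1 9:+→2 10:+→3 … peak 3.

3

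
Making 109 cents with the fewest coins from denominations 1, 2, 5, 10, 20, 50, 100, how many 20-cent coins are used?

109 = 1×100 + 1×5 + 2×2
Count of 20: 0

0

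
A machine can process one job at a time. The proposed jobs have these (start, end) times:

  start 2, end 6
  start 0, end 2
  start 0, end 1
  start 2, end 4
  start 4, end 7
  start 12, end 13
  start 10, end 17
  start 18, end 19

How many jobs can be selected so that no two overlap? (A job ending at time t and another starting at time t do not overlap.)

Order by finish time; keep every interval that doesn't clash with the previous kept one.
Sorted by end: (0,1)  (0,2)  (2,4)  (2,6)  (4,7)  (12,13)  (10,17)  (18,19)
take (0,1); take (2,4); take (4,7); take (12,13); take (18,19).
Selected 5 jobs.

5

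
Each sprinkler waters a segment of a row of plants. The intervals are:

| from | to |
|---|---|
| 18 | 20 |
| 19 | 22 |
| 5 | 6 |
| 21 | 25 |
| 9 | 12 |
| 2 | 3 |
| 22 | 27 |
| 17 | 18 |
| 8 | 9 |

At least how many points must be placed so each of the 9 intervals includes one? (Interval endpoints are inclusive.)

By right end: [2,3]  [5,6]  [8,9]  [9,12]  [17,18]  [18,20]  [19,22]  [21,25]  [22,27]
[2,3] uncovered → point at 3; [5,6] uncovered → point at 6; [8,9] uncovered → point at 9; [17,18] uncovered → point at 18; [19,22] uncovered → point at 22.
Points: 3, 6, 9, 18, 22 (5 total).

5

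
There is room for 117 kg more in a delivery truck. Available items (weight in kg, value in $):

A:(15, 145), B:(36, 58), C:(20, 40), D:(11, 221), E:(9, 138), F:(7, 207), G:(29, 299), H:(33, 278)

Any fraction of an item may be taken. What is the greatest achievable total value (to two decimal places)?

1314.00

Sort by value per unit weight and fill in that order.
Ratios (sorted): F 29.57, D 20.09, E 15.33, G 10.31, A 9.67, H 8.42, C 2.00, B 1.61
take F (7 @ 207); take D (11 @ 221); take E (9 @ 138); take G (29 @ 299); take A (15 @ 145); take H (33 @ 278); take 13/20 of C → 26.00. Capacity used 117/117.
Total value = 1314.00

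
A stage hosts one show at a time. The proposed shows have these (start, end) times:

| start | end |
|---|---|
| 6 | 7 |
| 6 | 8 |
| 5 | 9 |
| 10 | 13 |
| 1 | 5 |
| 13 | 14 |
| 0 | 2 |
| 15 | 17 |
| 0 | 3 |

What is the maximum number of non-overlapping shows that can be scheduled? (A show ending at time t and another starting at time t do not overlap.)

Sorted by end: (0,2)  (0,3)  (1,5)  (6,7)  (6,8)  (5,9)  (10,13)  (13,14)  (15,17)
take (0,2); skip (1,5); take (6,7); take (10,13); take (13,14); take (15,17).
Selected 5 shows.

5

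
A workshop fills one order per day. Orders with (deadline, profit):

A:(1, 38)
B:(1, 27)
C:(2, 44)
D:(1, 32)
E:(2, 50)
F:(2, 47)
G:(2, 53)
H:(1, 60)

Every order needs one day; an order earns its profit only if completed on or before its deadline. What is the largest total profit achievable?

113

Take jobs in profit order; each goes to the latest open slot no later than its deadline.
Profit order: H=60 G=53 E=50 F=47 C=44 A=38 D=32 B=27
Assign: H→slot 1, G→slot 2, E skipped, F skipped, C skipped, A skipped, D skipped, B skipped.
Slots: [1:H] [2:G]
Profit = 60 + 53 = 113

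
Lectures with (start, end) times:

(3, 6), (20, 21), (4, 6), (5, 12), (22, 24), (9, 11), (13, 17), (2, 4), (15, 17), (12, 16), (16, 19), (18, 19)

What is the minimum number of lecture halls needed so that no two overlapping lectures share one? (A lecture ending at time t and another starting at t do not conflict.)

3

The answer is the maximum number of intervals overlapping at any instant.
starts: [2, 3, 4, 5, 9, 12, 13, 15, 16, 18, 20, 22]
ends:   [4, 6, 6, 11, 12, 16, 17, 17, 19, 19, 21, 24]
s2→1 s3→2 e4→1 s4→2 s5→3  — peak 3.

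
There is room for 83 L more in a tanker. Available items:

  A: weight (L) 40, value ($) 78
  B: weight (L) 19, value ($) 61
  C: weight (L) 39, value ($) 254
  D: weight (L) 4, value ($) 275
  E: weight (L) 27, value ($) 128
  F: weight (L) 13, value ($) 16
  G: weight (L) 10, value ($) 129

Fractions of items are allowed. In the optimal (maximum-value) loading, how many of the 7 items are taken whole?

4

Sort by value per unit weight and fill in that order.
Order: D (275/4=68.75) > G (129/10=12.90) > C (254/39=6.51) > E (128/27=4.74) > B (61/19=3.21) > A (78/40=1.95) > F (16/13=1.23)
Fill: take D (4 @ 275) → take G (10 @ 129) → take C (39 @ 254) → take E (27 @ 128) → take 3/19 of B → 9.63; 83/83 used.
4 item(s) taken whole; one partial (take 3/19 of B).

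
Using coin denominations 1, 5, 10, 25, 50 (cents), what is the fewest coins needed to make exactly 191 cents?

7

Greedy: take as many of the largest coin as possible, then repeat with the remainder.
191 = 3×50 + 1×25 + 1×10 + 1×5 + 1×1
Total coins = 3 + 1 + 1 + 1 + 1 = 7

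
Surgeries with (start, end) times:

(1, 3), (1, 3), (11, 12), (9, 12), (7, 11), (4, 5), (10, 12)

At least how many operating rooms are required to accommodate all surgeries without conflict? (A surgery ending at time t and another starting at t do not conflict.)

3

Events (time:±→running): 1:+→1 1:+→2 3:-→1 3:-→0 4:+→1 5:-→0 7:+→1 9:+→2 10:+→3 … peak 3.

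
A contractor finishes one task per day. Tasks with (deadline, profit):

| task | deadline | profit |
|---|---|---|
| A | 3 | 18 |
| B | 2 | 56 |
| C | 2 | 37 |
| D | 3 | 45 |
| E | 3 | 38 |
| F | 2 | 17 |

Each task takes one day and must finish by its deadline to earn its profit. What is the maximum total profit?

139

By profit: B(d2,56), D(d3,45), E(d3,38), C(d2,37), A(d3,18), F(d2,17)
B→slot 2; D→slot 3; E→slot 1; C skipped; A skipped; F skipped.
Profit = 38 + 56 + 45 = 139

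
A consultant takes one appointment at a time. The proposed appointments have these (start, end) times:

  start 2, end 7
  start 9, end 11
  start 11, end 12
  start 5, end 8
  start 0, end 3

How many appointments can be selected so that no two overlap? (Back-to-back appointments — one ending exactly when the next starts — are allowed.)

4

By end time: (0,3), (2,7), (5,8), (9,11), (11,12).
Pick (0,3); next start ≥ 3 → (5,8); next start ≥ 8 → (9,11); next start ≥ 11 → (11,12).
Selected 4 appointments.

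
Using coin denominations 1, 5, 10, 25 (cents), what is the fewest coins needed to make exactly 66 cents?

5

Use the largest denomination that fits, subtract, and repeat.
66 = 2×25 + 1×10 + 1×5 + 1×1
Total coins = 2 + 1 + 1 + 1 = 5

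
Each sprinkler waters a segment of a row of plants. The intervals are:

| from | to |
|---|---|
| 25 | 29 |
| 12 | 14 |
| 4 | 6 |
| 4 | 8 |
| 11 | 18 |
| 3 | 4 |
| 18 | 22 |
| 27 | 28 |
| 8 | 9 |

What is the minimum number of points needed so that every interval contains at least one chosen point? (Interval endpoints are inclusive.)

Process intervals by earliest right end; each time one isn't hit yet, stab at its right endpoint.
By right end: [3,4]  [4,6]  [4,8]  [8,9]  [12,14]  [11,18]  [18,22]  [27,28]  [25,29]
[3,4] uncovered → point at 4; [8,9] uncovered → point at 9; [12,14] uncovered → point at 14; [18,22] uncovered → point at 22; [27,28] uncovered → point at 28.
Points: 4, 9, 14, 22, 28 (5 total).

5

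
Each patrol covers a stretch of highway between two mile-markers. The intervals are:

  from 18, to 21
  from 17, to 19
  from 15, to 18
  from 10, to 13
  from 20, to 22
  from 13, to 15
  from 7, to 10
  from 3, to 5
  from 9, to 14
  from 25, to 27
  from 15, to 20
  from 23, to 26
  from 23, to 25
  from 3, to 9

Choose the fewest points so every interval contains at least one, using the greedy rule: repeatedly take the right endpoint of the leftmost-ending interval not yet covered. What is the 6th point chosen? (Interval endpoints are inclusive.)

25

Sorted: [3,5] [3,9] [7,10] [10,13] [9,14] [13,15] [15,18] [17,19] [15,20] [18,21] [20,22] [23,25] [23,26] [25,27]
{[3,5],[3,9]} hit by 5; {[7,10],[10,13],[9,14]} hit by 10; {[13,15],[15,18]} hit by 15; {[17,19],[15,20],[18,21]} hit by 19; {[20,22]} hit by 22; {[23,25],[23,26],[25,27]} hit by 25.
Points: 5, 10, 15, 19, 22, 25 (6 total).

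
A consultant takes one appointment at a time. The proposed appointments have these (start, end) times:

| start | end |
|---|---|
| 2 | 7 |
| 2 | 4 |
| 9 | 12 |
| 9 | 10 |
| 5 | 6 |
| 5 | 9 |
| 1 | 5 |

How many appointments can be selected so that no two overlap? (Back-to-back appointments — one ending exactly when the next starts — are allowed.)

3

Order by finish time; keep every interval that doesn't clash with the previous kept one.
Sorted by end: (2,4)  (1,5)  (5,6)  (2,7)  (5,9)  (9,10)  (9,12)
take (2,4); take (5,6); skip (2,7); skip (5,9); take (9,10); skip (9,12).
Selected 3 appointments.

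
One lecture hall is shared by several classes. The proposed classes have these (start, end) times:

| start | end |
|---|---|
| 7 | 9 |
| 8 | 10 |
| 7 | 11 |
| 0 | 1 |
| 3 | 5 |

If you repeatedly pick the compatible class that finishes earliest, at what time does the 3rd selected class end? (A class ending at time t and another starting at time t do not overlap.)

By end time: (0,1), (3,5), (7,9), (8,10), (7,11).
Pick (0,1); next start ≥ 1 → (3,5); next start ≥ 5 → (7,9).
Selected: (0,1) (3,5) (7,9)

9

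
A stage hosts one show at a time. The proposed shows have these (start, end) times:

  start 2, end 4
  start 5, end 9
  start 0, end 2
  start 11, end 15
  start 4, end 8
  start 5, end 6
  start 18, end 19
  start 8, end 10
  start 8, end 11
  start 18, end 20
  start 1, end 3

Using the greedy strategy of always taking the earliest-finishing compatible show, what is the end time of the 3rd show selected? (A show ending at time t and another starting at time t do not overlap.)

6

By end time: (0,2), (1,3), (2,4), (5,6), (4,8), (5,9), (8,10), (8,11), (11,15), (18,19), (18,20).
Pick (0,2); next start ≥ 2 → (2,4); next start ≥ 4 → (5,6); next start ≥ 6 → (8,10); next start ≥ 10 → (11,15); next start ≥ 15 → (18,19).
Selected: (0,2) (2,4) (5,6) (8,10) (11,15) (18,19)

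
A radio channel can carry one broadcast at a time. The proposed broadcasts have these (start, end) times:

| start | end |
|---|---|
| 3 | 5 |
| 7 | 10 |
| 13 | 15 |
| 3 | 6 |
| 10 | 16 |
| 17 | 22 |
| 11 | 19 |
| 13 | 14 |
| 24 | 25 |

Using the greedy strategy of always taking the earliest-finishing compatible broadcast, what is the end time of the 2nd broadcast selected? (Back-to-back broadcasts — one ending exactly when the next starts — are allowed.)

10

Order by finish time; keep every interval that doesn't clash with the previous kept one.
Sorted by end: (3,5)  (3,6)  (7,10)  (13,14)  (13,15)  (10,16)  (11,19)  (17,22)  (24,25)
take (3,5); skip (3,6); take (7,10); take (13,14); skip (13,15); skip (11,19); take (17,22); take (24,25).
Selected: (3,5) (7,10) (13,14) (17,22) (24,25)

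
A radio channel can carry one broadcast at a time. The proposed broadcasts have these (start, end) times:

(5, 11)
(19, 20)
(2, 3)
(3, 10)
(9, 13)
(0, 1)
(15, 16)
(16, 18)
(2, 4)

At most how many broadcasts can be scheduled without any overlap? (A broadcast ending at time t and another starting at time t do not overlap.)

By end time: (0,1), (2,3), (2,4), (3,10), (5,11), (9,13), (15,16), (16,18), (19,20).
Pick (0,1); next start ≥ 1 → (2,3); next start ≥ 3 → (3,10); next start ≥ 10 → (15,16); next start ≥ 16 → (16,18); next start ≥ 18 → (19,20).
Selected 6 broadcasts.

6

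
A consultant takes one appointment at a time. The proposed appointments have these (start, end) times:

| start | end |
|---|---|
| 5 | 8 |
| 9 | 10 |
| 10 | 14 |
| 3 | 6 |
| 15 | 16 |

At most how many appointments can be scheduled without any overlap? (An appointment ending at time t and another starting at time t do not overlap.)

Order by finish time; keep every interval that doesn't clash with the previous kept one.
By end time: (3,6), (5,8), (9,10), (10,14), (15,16).
Pick (3,6); next start ≥ 6 → (9,10); next start ≥ 10 → (10,14); next start ≥ 14 → (15,16).
Selected 4 appointments.

4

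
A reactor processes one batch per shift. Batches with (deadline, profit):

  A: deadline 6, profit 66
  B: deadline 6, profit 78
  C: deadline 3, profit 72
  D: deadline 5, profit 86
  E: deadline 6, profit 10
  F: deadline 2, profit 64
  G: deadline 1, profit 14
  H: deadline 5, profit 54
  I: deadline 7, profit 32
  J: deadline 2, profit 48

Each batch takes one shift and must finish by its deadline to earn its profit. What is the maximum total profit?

452

Take jobs in profit order; each goes to the latest open slot no later than its deadline.
By profit: D(d5,86), B(d6,78), C(d3,72), A(d6,66), F(d2,64), H(d5,54), J(d2,48), I(d7,32), G(d1,14), E(d6,10)
D→slot 5; B→slot 6; C→slot 3; A→slot 4; F→slot 2; H→slot 1; J skipped; I→slot 7; G skipped; E skipped.
Profit = 54 + 64 + 72 + 66 + 86 + 78 + 32 = 452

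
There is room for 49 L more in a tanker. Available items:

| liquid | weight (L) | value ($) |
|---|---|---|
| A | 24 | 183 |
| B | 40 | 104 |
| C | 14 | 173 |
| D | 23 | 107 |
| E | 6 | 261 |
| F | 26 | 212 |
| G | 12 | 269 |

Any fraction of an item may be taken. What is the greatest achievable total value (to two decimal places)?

Sort by value per unit weight and fill in that order.
Order: E (261/6=43.50) > G (269/12=22.42) > C (173/14=12.36) > F (212/26=8.15) > A (183/24=7.62) > D (107/23=4.65) > B (104/40=2.60)
Fill: take E (6 @ 261) → take G (12 @ 269) → take C (14 @ 173) → take 17/26 of F → 138.62; 49/49 used.
Total value = 841.62

841.62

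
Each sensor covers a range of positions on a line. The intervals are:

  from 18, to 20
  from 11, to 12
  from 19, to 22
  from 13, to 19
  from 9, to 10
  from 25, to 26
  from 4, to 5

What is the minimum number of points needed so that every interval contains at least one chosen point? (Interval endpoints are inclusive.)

5

Process intervals by earliest right end; each time one isn't hit yet, stab at its right endpoint.
Sorted: [4,5] [9,10] [11,12] [13,19] [18,20] [19,22] [25,26]
{[4,5]} hit by 5; {[9,10]} hit by 10; {[11,12]} hit by 12; {[13,19],[18,20],[19,22]} hit by 19; {[25,26]} hit by 26.
Points: 5, 10, 12, 19, 26 (5 total).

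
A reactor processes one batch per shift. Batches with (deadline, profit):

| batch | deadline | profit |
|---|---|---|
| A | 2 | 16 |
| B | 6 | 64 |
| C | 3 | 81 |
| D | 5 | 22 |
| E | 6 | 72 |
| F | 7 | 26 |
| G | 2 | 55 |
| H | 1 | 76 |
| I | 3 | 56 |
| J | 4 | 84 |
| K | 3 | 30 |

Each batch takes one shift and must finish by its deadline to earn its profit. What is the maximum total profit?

Sort by profit descending; place each in the latest free slot ≤ its deadline.
Profit order: J=84 C=81 H=76 E=72 B=64 I=56 G=55 K=30 F=26 D=22 A=16
Assign: J→slot 4, C→slot 3, H→slot 1, E→slot 6, B→slot 5, I→slot 2, G skipped, K skipped, F→slot 7, D skipped, A skipped.
Slots: [1:H] [2:I] [3:C] [4:J] [5:B] [6:E] [7:F]
Profit = 76 + 56 + 81 + 84 + 64 + 72 + 26 = 459

459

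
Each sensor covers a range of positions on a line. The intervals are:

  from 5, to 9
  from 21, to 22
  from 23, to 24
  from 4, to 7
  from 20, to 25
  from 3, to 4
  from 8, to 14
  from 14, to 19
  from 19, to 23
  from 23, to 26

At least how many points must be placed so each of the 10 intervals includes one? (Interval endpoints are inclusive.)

5

Process intervals by earliest right end; each time one isn't hit yet, stab at its right endpoint.
By right end: [3,4]  [4,7]  [5,9]  [8,14]  [14,19]  [21,22]  [19,23]  [23,24]  [20,25]  [23,26]
[3,4] uncovered → point at 4; [5,9] uncovered → point at 9; [14,19] uncovered → point at 19; [21,22] uncovered → point at 22; [23,24] uncovered → point at 24.
Points: 4, 9, 19, 22, 24 (5 total).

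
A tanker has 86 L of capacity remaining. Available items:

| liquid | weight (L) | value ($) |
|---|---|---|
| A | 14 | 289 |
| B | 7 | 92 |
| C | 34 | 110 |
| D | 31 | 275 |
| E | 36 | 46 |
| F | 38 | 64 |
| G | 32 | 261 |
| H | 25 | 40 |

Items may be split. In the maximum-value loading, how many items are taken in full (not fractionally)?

4

Greedy by value/weight ratio, highest first.
Order: A (289/14=20.64) > B (92/7=13.14) > D (275/31=8.87) > G (261/32=8.16) > C (110/34=3.24) > F (64/38=1.68) > H (40/25=1.60) > E (46/36=1.28)
Fill: take A (14 @ 289) → take B (7 @ 92) → take D (31 @ 275) → take G (32 @ 261) → take 2/34 of C → 6.47; 86/86 used.
4 item(s) taken whole; one partial (take 2/34 of C).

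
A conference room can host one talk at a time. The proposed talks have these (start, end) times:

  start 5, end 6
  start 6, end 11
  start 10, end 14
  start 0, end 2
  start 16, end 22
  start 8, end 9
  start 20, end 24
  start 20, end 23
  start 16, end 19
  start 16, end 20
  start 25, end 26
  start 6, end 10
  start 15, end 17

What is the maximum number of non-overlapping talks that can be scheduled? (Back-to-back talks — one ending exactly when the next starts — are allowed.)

Sort by end time and greedily take each interval whose start is ≥ the last chosen end.
By end time: (0,2), (5,6), (8,9), (6,10), (6,11), (10,14), (15,17), (16,19), (16,20), (16,22), (20,23), (20,24), (25,26).
Pick (0,2); next start ≥ 2 → (5,6); next start ≥ 6 → (8,9); next start ≥ 9 → (10,14); next start ≥ 14 → (15,17); next start ≥ 17 → (20,23); next start ≥ 23 → (25,26).
Selected 7 talks.

7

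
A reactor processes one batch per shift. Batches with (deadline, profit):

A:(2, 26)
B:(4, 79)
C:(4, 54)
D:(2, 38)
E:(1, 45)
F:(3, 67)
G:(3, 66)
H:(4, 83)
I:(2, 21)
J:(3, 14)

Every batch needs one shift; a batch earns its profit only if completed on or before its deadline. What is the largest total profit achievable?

295

By profit: H(d4,83), B(d4,79), F(d3,67), G(d3,66), C(d4,54), E(d1,45), D(d2,38), A(d2,26), I(d2,21), J(d3,14)
H→slot 4; B→slot 3; F→slot 2; G→slot 1; C skipped; E skipped; D skipped; A skipped; I skipped; J skipped.
Profit = 66 + 67 + 79 + 83 = 295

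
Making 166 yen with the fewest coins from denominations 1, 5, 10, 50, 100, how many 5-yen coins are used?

166 = 1×100 + 1×50 + 1×10 + 1×5 + 1×1
Count of 5: 1

1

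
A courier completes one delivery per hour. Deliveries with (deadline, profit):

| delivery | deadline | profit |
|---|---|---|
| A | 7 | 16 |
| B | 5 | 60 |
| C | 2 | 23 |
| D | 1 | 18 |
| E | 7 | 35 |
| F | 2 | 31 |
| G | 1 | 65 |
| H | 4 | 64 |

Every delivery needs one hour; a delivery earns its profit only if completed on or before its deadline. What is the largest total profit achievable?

271

By profit: G(d1,65), H(d4,64), B(d5,60), E(d7,35), F(d2,31), C(d2,23), D(d1,18), A(d7,16)
G→slot 1; H→slot 4; B→slot 5; E→slot 7; F→slot 2; C skipped; D skipped; A→slot 6.
Profit = 65 + 31 + 64 + 60 + 16 + 35 = 271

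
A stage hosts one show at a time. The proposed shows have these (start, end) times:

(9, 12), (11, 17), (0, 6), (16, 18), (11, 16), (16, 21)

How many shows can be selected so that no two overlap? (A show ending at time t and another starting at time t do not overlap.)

3

By end time: (0,6), (9,12), (11,16), (11,17), (16,18), (16,21).
Pick (0,6); next start ≥ 6 → (9,12); next start ≥ 12 → (16,18).
Selected 3 shows.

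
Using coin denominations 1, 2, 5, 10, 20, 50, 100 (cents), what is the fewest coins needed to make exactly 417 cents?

7

417 = 4×100 + 1×10 + 1×5 + 1×2
Total coins = 4 + 1 + 1 + 1 = 7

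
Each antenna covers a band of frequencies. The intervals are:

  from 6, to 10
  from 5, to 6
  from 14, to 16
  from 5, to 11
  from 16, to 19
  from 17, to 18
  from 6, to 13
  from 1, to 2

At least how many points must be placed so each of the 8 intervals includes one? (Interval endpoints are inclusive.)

Sort by right endpoint; whenever an interval is uncovered, place a point at its right end.
Sorted: [1,2] [5,6] [6,10] [5,11] [6,13] [14,16] [17,18] [16,19]
{[1,2]} hit by 2; {[5,6],[6,10],[5,11],[6,13]} hit by 6; {[14,16]} hit by 16; {[17,18],[16,19]} hit by 18.
Points: 2, 6, 16, 18 (4 total).

4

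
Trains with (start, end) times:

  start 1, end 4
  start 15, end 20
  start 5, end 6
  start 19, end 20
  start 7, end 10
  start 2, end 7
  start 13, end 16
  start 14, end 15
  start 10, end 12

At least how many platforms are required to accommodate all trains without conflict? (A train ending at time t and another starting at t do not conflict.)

2

Count concurrent intervals with a sweep; the peak is the room count.
Events (time:±→running): 1:+→1 2:+→2 … peak 2.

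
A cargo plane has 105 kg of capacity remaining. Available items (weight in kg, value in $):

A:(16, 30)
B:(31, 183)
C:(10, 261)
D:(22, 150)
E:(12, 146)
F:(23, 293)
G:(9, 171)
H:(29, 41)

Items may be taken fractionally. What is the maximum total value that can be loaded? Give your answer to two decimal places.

1192.19

Sort by value per unit weight and fill in that order.
Order: C (261/10=26.10) > G (171/9=19.00) > F (293/23=12.74) > E (146/12=12.17) > D (150/22=6.82) > B (183/31=5.90) > A (30/16=1.88) > H (41/29=1.41)
Fill: take C (10 @ 261) → take G (9 @ 171) → take F (23 @ 293) → take E (12 @ 146) → take D (22 @ 150) → take 29/31 of B → 171.19; 105/105 used.
Total value = 1192.19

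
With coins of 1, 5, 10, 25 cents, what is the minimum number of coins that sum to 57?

57 = 2×25 + 1×5 + 2×1
Total coins = 2 + 1 + 2 = 5

5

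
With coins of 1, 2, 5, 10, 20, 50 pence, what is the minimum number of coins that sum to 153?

Greedy: take as many of the largest coin as possible, then repeat with the remainder.
153 − 3×50→3 − 1×2→1 − 1×1→0
Total coins = 3 + 1 + 1 = 5

5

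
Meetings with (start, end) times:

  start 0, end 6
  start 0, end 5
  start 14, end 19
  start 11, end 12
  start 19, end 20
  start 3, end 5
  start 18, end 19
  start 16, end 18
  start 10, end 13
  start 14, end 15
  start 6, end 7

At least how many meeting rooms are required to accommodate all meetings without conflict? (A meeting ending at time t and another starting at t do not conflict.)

3

starts: [0, 0, 3, 6, 10, 11, 14, 14, 16, 18, 19]
ends:   [5, 5, 6, 7, 12, 13, 15, 18, 19, 19, 20]
s0→1 s0→2 s3→3  — peak 3.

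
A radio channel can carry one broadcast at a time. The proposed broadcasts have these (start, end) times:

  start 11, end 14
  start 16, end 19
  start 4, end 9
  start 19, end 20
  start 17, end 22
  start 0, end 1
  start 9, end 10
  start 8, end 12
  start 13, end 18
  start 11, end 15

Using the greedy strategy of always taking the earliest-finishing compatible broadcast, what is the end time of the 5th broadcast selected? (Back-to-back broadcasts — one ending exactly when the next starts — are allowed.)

19

Sort by end time and greedily take each interval whose start is ≥ the last chosen end.
Sorted by end: (0,1)  (4,9)  (9,10)  (8,12)  (11,14)  (11,15)  (13,18)  (16,19)  (19,20)  (17,22)
take (0,1); take (4,9); take (9,10); take (11,14); skip (13,18); take (16,19); take (19,20); skip (17,22).
Selected: (0,1) (4,9) (9,10) (11,14) (16,19) (19,20)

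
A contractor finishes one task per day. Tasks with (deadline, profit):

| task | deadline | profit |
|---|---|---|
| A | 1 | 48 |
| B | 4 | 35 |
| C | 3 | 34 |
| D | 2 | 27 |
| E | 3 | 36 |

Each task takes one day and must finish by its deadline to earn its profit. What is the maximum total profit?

Take jobs in profit order; each goes to the latest open slot no later than its deadline.
By profit: A(d1,48), E(d3,36), B(d4,35), C(d3,34), D(d2,27)
A→slot 1; E→slot 3; B→slot 4; C→slot 2; D skipped.
Profit = 48 + 34 + 36 + 35 = 153

153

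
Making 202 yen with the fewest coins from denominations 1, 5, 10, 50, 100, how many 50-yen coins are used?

0

Use the largest denomination that fits, subtract, and repeat.
202 − 2×100→2 − 2×1→0
Count of 50: 0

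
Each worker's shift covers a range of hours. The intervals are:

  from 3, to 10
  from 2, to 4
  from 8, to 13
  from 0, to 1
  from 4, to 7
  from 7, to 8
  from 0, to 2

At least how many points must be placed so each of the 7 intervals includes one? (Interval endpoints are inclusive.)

Sort by right endpoint; whenever an interval is uncovered, place a point at its right end.
By right end: [0,1]  [0,2]  [2,4]  [4,7]  [7,8]  [3,10]  [8,13]
[0,1] uncovered → point at 1; [2,4] uncovered → point at 4; [7,8] uncovered → point at 8.
Points: 1, 4, 8 (3 total).

3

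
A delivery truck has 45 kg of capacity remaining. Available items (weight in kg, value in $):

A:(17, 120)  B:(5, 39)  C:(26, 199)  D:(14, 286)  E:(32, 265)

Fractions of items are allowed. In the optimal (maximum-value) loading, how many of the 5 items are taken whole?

1

Sort by value per unit weight and fill in that order.
Order: D (286/14=20.43) > E (265/32=8.28) > B (39/5=7.80) > C (199/26=7.65) > A (120/17=7.06)
Fill: take D (14 @ 286) → take 31/32 of E → 256.72; 45/45 used.
1 item(s) taken whole; one partial (take 31/32 of E).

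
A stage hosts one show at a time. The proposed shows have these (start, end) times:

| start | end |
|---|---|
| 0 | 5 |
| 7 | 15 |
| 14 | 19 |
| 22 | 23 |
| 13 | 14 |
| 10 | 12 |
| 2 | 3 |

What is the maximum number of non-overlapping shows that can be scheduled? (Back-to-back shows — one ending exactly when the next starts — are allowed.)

5

Sorted by end: (2,3)  (0,5)  (10,12)  (13,14)  (7,15)  (14,19)  (22,23)
take (2,3); take (10,12); take (13,14); skip (7,15); take (14,19); take (22,23).
Selected 5 shows.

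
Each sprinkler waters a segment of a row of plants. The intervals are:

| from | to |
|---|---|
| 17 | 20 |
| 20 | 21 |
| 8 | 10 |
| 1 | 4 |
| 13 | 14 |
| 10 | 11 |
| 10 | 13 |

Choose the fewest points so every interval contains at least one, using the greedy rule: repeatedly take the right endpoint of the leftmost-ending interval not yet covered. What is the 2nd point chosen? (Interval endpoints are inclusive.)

10

By right end: [1,4]  [8,10]  [10,11]  [10,13]  [13,14]  [17,20]  [20,21]
[1,4] uncovered → point at 4; [8,10] uncovered → point at 10; [13,14] uncovered → point at 14; [17,20] uncovered → point at 20.
Points: 4, 10, 14, 20 (4 total).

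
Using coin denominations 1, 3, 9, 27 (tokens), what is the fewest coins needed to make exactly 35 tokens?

5

Use the largest denomination that fits, subtract, and repeat.
35 − 1×27→8 − 2×3→2 − 2×1→0
Total coins = 1 + 2 + 2 = 5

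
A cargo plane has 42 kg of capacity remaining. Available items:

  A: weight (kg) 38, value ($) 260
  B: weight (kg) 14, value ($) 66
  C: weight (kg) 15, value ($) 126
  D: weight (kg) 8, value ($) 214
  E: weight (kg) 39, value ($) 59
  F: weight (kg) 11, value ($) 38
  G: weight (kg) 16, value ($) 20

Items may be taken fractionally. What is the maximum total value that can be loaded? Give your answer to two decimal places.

Sort by value per unit weight and fill in that order.
Ratios (sorted): D 26.75, C 8.40, A 6.84, B 4.71, F 3.45, E 1.51, G 1.25
take D (8 @ 214); take C (15 @ 126); take 19/38 of A → 130.00. Capacity used 42/42.
Total value = 470.00

470.00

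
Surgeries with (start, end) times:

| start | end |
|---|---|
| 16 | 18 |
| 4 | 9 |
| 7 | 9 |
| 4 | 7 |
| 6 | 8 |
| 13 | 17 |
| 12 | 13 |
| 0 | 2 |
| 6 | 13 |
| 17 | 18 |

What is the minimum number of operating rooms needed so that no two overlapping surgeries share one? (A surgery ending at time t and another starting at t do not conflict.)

The answer is the maximum number of intervals overlapping at any instant.
starts: [0, 4, 4, 6, 6, 7, 12, 13, 16, 17]
ends:   [2, 7, 8, 9, 9, 13, 13, 17, 18, 18]
s0→1 e2→0 s4→1 s4→2 s6→3 s6→4  — peak 4.

4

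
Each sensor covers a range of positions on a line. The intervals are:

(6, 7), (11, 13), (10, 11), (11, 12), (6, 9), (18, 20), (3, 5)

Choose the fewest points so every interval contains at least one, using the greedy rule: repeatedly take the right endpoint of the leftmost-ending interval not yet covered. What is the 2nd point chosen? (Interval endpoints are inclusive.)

7

Sort by right endpoint; whenever an interval is uncovered, place a point at its right end.
By right end: [3,5]  [6,7]  [6,9]  [10,11]  [11,12]  [11,13]  [18,20]
[3,5] uncovered → point at 5; [6,7] uncovered → point at 7; [10,11] uncovered → point at 11; [18,20] uncovered → point at 20.
Points: 5, 7, 11, 20 (4 total).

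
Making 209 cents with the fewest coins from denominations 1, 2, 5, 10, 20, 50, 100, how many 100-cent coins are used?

2

209 − 2×100→9 − 1×5→4 − 2×2→0
Count of 100: 2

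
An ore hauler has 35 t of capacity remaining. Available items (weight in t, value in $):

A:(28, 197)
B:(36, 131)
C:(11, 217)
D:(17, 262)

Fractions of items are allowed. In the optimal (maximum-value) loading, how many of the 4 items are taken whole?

Order: C (217/11=19.73) > D (262/17=15.41) > A (197/28=7.04) > B (131/36=3.64)
Fill: take C (11 @ 217) → take D (17 @ 262) → take 7/28 of A → 49.25; 35/35 used.
2 item(s) taken whole; one partial (take 7/28 of A).

2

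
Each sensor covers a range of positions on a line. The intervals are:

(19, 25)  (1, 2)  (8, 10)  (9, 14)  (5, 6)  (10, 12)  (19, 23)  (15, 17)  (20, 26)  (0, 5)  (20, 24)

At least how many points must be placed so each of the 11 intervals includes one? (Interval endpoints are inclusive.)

Process intervals by earliest right end; each time one isn't hit yet, stab at its right endpoint.
Sorted: [1,2] [0,5] [5,6] [8,10] [10,12] [9,14] [15,17] [19,23] [20,24] [19,25] [20,26]
{[1,2],[0,5]} hit by 2; {[5,6]} hit by 6; {[8,10],[10,12],[9,14]} hit by 10; {[15,17]} hit by 17; {[19,23],[20,24],[19,25],[20,26]} hit by 23.
Points: 2, 6, 10, 17, 23 (5 total).

5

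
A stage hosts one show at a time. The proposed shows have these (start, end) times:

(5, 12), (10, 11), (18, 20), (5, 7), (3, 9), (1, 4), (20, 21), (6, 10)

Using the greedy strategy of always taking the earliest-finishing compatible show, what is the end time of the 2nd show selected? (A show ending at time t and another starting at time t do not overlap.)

Greedy by earliest finish: after sorting by end time, pick each interval compatible with the last pick.
Sorted by end: (1,4)  (5,7)  (3,9)  (6,10)  (10,11)  (5,12)  (18,20)  (20,21)
take (1,4); take (5,7); take (10,11); take (18,20); take (20,21).
Selected: (1,4) (5,7) (10,11) (18,20) (20,21)

7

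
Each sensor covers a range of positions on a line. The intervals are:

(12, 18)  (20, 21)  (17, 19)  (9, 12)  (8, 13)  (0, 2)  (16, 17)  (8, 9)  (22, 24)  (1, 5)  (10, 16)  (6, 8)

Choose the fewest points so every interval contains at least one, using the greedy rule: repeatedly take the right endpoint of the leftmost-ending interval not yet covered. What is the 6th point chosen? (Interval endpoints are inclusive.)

24

Sort by right endpoint; whenever an interval is uncovered, place a point at its right end.
Sorted: [0,2] [1,5] [6,8] [8,9] [9,12] [8,13] [10,16] [16,17] [12,18] [17,19] [20,21] [22,24]
{[0,2],[1,5]} hit by 2; {[6,8],[8,9]} hit by 8; {[9,12],[8,13],[10,16]} hit by 12; {[16,17],[12,18],[17,19]} hit by 17; {[20,21]} hit by 21; {[22,24]} hit by 24.
Points: 2, 8, 12, 17, 21, 24 (6 total).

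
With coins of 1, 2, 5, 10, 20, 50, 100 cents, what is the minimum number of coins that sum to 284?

Use the largest denomination that fits, subtract, and repeat.
284 − 2×100→84 − 1×50→34 − 1×20→14 − 1×10→4 − 2×2→0
Total coins = 2 + 1 + 1 + 1 + 2 = 7

7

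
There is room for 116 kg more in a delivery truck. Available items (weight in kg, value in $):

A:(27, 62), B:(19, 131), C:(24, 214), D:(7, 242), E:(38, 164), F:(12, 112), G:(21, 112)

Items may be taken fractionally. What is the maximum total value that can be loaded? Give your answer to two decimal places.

953.42

Sort by value per unit weight and fill in that order.
Ratios (sorted): D 34.57, F 9.33, C 8.92, B 6.89, G 5.33, E 4.32, A 2.30
take D (7 @ 242); take F (12 @ 112); take C (24 @ 214); take B (19 @ 131); take G (21 @ 112); take 33/38 of E → 142.42. Capacity used 116/116.
Total value = 953.42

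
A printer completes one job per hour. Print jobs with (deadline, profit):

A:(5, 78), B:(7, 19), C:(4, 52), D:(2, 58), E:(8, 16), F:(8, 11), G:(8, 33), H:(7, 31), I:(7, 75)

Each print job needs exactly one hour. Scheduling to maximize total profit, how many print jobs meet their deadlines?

By profit: A(d5,78), I(d7,75), D(d2,58), C(d4,52), G(d8,33), H(d7,31), B(d7,19), E(d8,16), F(d8,11)
A→slot 5; I→slot 7; D→slot 2; C→slot 4; G→slot 8; H→slot 6; B→slot 3; E→slot 1; F skipped.
8 of 9 scheduled.

8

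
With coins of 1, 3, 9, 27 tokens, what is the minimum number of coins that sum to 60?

4

Use the largest denomination that fits, subtract, and repeat.
60 = 2×27 + 2×3
Total coins = 2 + 2 = 4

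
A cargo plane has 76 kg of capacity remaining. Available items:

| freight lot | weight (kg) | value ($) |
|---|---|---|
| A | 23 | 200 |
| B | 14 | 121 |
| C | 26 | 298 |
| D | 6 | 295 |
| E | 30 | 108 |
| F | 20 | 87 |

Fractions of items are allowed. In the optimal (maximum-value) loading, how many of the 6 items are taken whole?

Order: D (295/6=49.17) > C (298/26=11.46) > A (200/23=8.70) > B (121/14=8.64) > F (87/20=4.35) > E (108/30=3.60)
Fill: take D (6 @ 295) → take C (26 @ 298) → take A (23 @ 200) → take B (14 @ 121) → take 7/20 of F → 30.45; 76/76 used.
4 item(s) taken whole; one partial (take 7/20 of F).

4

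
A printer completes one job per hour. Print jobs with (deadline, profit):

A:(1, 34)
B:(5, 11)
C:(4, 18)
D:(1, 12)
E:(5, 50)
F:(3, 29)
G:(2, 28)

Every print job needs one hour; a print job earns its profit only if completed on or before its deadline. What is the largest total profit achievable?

159

Sort by profit descending; place each in the latest free slot ≤ its deadline.
By profit: E(d5,50), A(d1,34), F(d3,29), G(d2,28), C(d4,18), D(d1,12), B(d5,11)
E→slot 5; A→slot 1; F→slot 3; G→slot 2; C→slot 4; D skipped; B skipped.
Profit = 34 + 28 + 29 + 18 + 50 = 159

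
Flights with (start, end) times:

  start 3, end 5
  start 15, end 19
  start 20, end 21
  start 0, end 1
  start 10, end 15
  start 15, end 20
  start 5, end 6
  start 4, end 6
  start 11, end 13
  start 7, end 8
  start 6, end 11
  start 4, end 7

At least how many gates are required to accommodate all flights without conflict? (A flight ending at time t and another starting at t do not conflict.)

3

Count concurrent intervals with a sweep; the peak is the room count.
starts: [0, 3, 4, 4, 5, 6, 7, 10, 11, 15, 15, 20]
ends:   [1, 5, 6, 6, 7, 8, 11, 13, 15, 19, 20, 21]
s0→1 e1→0 s3→1 s4→2 s4→3  — peak 3.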